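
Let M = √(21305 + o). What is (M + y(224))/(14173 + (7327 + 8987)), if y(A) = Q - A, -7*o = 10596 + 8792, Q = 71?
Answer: -153/30487 + √908229/213409 ≈ -0.00055288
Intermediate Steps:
o = -19388/7 (o = -(10596 + 8792)/7 = -⅐*19388 = -19388/7 ≈ -2769.7)
y(A) = 71 - A
M = √908229/7 (M = √(21305 - 19388/7) = √(129747/7) = √908229/7 ≈ 136.14)
(M + y(224))/(14173 + (7327 + 8987)) = (√908229/7 + (71 - 1*224))/(14173 + (7327 + 8987)) = (√908229/7 + (71 - 224))/(14173 + 16314) = (√908229/7 - 153)/30487 = (-153 + √908229/7)*(1/30487) = -153/30487 + √908229/213409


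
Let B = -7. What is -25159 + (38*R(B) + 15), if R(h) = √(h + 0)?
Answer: -25144 + 38*I*√7 ≈ -25144.0 + 100.54*I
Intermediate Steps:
R(h) = √h
-25159 + (38*R(B) + 15) = -25159 + (38*√(-7) + 15) = -25159 + (38*(I*√7) + 15) = -25159 + (38*I*√7 + 15) = -25159 + (15 + 38*I*√7) = -25144 + 38*I*√7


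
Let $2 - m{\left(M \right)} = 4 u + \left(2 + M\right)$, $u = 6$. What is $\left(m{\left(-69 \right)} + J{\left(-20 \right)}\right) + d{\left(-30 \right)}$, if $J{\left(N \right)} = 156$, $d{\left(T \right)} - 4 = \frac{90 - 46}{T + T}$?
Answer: $\frac{3064}{15} \approx 204.27$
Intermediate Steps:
$m{\left(M \right)} = -24 - M$ ($m{\left(M \right)} = 2 - \left(4 \cdot 6 + \left(2 + M\right)\right) = 2 - \left(24 + \left(2 + M\right)\right) = 2 - \left(26 + M\right) = -24 - M$)
$d{\left(T \right)} = 4 + \frac{22}{T}$ ($d{\left(T \right)} = 4 + \frac{90 - 46}{T + T} = 4 + \frac{44}{2 T} = 4 + 44 \frac{1}{2 T} = 4 + \frac{22}{T}$)
$\left(m{\left(-69 \right)} + J{\left(-20 \right)}\right) + d{\left(-30 \right)} = \left(\left(-24 - -69\right) + 156\right) + \left(4 + \frac{22}{-30}\right) = \left(\left(-24 + 69\right) + 156\right) + \left(4 + 22 \left(- \frac{1}{30}\right)\right) = \left(45 + 156\right) + \left(4 - \frac{11}{15}\right) = 201 + \frac{49}{15} = \frac{3064}{15}$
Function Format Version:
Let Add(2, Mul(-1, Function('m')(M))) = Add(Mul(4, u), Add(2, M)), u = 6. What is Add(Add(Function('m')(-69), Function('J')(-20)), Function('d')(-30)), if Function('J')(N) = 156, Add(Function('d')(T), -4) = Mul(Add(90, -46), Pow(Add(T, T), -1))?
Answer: Rational(3064, 15) ≈ 204.27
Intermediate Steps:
Function('m')(M) = Add(-24, Mul(-1, M)) (Function('m')(M) = Add(2, Mul(-1, Add(Mul(4, 6), Add(2, M)))) = Add(2, Mul(-1, Add(24, Add(2, M)))) = Add(2, Mul(-1, Add(26, M))) = Add(2, Add(-26, Mul(-1, M))) = Add(-24, Mul(-1, M)))
Function('d')(T) = Add(4, Mul(22, Pow(T, -1))) (Function('d')(T) = Add(4, Mul(Add(90, -46), Pow(Add(T, T), -1))) = Add(4, Mul(44, Pow(Mul(2, T), -1))) = Add(4, Mul(44, Mul(Rational(1, 2), Pow(T, -1)))) = Add(4, Mul(22, Pow(T, -1))))
Add(Add(Function('m')(-69), Function('J')(-20)), Function('d')(-30)) = Add(Add(Add(-24, Mul(-1, -69)), 156), Add(4, Mul(22, Pow(-30, -1)))) = Add(Add(Add(-24, 69), 156), Add(4, Mul(22, Rational(-1, 30)))) = Add(Add(45, 156), Add(4, Rational(-11, 15))) = Add(201, Rational(49, 15)) = Rational(3064, 15)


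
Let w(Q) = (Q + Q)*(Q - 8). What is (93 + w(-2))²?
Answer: 17689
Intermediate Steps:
w(Q) = 2*Q*(-8 + Q) (w(Q) = (2*Q)*(-8 + Q) = 2*Q*(-8 + Q))
(93 + w(-2))² = (93 + 2*(-2)*(-8 - 2))² = (93 + 2*(-2)*(-10))² = (93 + 40)² = 133² = 17689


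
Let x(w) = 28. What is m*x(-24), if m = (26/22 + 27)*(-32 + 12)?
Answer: -173600/11 ≈ -15782.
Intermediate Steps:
m = -6200/11 (m = (26*(1/22) + 27)*(-20) = (13/11 + 27)*(-20) = (310/11)*(-20) = -6200/11 ≈ -563.64)
m*x(-24) = -6200/11*28 = -173600/11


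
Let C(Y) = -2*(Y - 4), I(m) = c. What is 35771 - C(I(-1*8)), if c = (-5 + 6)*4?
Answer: 35771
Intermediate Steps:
c = 4 (c = 1*4 = 4)
I(m) = 4
C(Y) = 8 - 2*Y (C(Y) = -2*(-4 + Y) = 8 - 2*Y)
35771 - C(I(-1*8)) = 35771 - (8 - 2*4) = 35771 - (8 - 8) = 35771 - 1*0 = 35771 + 0 = 35771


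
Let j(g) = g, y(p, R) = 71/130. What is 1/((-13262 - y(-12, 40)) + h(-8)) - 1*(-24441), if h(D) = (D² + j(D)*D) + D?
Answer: 41758206041/1708531 ≈ 24441.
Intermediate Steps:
y(p, R) = 71/130 (y(p, R) = 71*(1/130) = 71/130)
h(D) = D + 2*D² (h(D) = (D² + D*D) + D = (D² + D²) + D = 2*D² + D = D + 2*D²)
1/((-13262 - y(-12, 40)) + h(-8)) - 1*(-24441) = 1/((-13262 - 1*71/130) - 8*(1 + 2*(-8))) - 1*(-24441) = 1/((-13262 - 71/130) - 8*(1 - 16)) + 24441 = 1/(-1724131/130 - 8*(-15)) + 24441 = 1/(-1724131/130 + 120) + 24441 = 1/(-1708531/130) + 24441 = -130/1708531 + 24441 = 41758206041/1708531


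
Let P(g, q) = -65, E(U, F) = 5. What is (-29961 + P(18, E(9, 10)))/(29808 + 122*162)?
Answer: -15013/24786 ≈ -0.60571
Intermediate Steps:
(-29961 + P(18, E(9, 10)))/(29808 + 122*162) = (-29961 - 65)/(29808 + 122*162) = -30026/(29808 + 19764) = -30026/49572 = -30026*1/49572 = -15013/24786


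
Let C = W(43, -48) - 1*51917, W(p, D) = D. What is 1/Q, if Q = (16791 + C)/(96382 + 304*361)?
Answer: -103063/17587 ≈ -5.8602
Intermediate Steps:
C = -51965 (C = -48 - 1*51917 = -48 - 51917 = -51965)
Q = -17587/103063 (Q = (16791 - 51965)/(96382 + 304*361) = -35174/(96382 + 109744) = -35174/206126 = -35174*1/206126 = -17587/103063 ≈ -0.17064)
1/Q = 1/(-17587/103063) = -103063/17587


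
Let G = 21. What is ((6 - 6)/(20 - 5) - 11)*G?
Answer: -231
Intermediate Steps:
((6 - 6)/(20 - 5) - 11)*G = ((6 - 6)/(20 - 5) - 11)*21 = (0/15 - 11)*21 = (0*(1/15) - 11)*21 = (0 - 11)*21 = -11*21 = -231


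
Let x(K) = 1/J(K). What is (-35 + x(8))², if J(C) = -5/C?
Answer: 33489/25 ≈ 1339.6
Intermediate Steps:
x(K) = -K/5 (x(K) = 1/(-5/K) = -K/5)
(-35 + x(8))² = (-35 - ⅕*8)² = (-35 - 8/5)² = (-183/5)² = 33489/25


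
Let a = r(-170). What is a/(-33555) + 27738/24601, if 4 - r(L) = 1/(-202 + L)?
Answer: 346201844591/307080998460 ≈ 1.1274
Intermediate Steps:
r(L) = 4 - 1/(-202 + L)
a = 1489/372 (a = (-809 + 4*(-170))/(-202 - 170) = (-809 - 680)/(-372) = -1/372*(-1489) = 1489/372 ≈ 4.0027)
a/(-33555) + 27738/24601 = (1489/372)/(-33555) + 27738/24601 = (1489/372)*(-1/33555) + 27738*(1/24601) = -1489/12482460 + 27738/24601 = 346201844591/307080998460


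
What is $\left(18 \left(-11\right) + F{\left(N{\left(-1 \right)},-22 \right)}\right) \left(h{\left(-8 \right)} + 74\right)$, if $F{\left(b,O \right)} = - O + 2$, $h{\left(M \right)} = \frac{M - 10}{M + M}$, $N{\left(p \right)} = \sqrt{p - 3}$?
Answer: $- \frac{52287}{4} \approx -13072.0$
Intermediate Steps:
$N{\left(p \right)} = \sqrt{-3 + p}$
$h{\left(M \right)} = \frac{-10 + M}{2 M}$
$F{\left(b,O \right)} = 2 - O$
$\left(18 \left(-11\right) + F{\left(N{\left(-1 \right)},-22 \right)}\right) \left(h{\left(-8 \right)} + 74\right) = \left(18 \left(-11\right) + \left(2 - -22\right)\right) \left(\frac{-10 - 8}{2 \left(-8\right)} + 74\right) = \left(-198 + \left(2 + 22\right)\right) \left(\frac{1}{2} \left(- \frac{1}{8}\right) \left(-18\right) + 74\right) = \left(-198 + 24\right) \left(\frac{9}{8} + 74\right) = \left(-174\right) \frac{601}{8} = - \frac{52287}{4}$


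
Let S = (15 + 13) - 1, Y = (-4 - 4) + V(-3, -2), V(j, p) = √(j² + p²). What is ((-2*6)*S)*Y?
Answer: 2592 - 324*√13 ≈ 1423.8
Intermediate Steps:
Y = -8 + √13 (Y = (-4 - 4) + √((-3)² + (-2)²) = -8 + √(9 + 4) = -8 + √13 ≈ -4.3944)
S = 27 (S = 28 - 1 = 27)
((-2*6)*S)*Y = (-2*6*27)*(-8 + √13) = (-12*27)*(-8 + √13) = -324*(-8 + √13) = 2592 - 324*√13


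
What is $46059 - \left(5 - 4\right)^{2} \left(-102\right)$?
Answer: $46161$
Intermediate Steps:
$46059 - \left(5 - 4\right)^{2} \left(-102\right) = 46059 - 1^{2} \left(-102\right) = 46059 - 1 \left(-102\right) = 46059 - -102 = 46059 + 102 = 46161$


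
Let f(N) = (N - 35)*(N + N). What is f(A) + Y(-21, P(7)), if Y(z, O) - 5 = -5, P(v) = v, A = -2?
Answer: 148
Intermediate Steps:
Y(z, O) = 0 (Y(z, O) = 5 - 5 = 0)
f(N) = 2*N*(-35 + N) (f(N) = (-35 + N)*(2*N) = 2*N*(-35 + N))
f(A) + Y(-21, P(7)) = 2*(-2)*(-35 - 2) + 0 = 2*(-2)*(-37) + 0 = 148 + 0 = 148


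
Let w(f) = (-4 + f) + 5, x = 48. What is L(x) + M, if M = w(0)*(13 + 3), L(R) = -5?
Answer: 11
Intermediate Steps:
w(f) = 1 + f
M = 16 (M = (1 + 0)*(13 + 3) = 1*16 = 16)
L(x) + M = -5 + 16 = 11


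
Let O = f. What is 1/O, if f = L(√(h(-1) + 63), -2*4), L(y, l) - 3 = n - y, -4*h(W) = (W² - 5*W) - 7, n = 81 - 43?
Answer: 164/6471 + 2*√253/6471 ≈ 0.030260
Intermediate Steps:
n = 38
h(W) = 7/4 - W²/4 + 5*W/4 (h(W) = -((W² - 5*W) - 7)/4 = -(-7 + W² - 5*W)/4 = 7/4 - W²/4 + 5*W/4)
L(y, l) = 41 - y (L(y, l) = 3 + (38 - y) = 41 - y)
f = 41 - √253/2 (f = 41 - √((7/4 - ¼*(-1)² + (5/4)*(-1)) + 63) = 41 - √((7/4 - ¼*1 - 5/4) + 63) = 41 - √((7/4 - ¼ - 5/4) + 63) = 41 - √(¼ + 63) = 41 - √(253/4) = 41 - √253/2 ≈ 33.047)
O = 41 - √253/2 ≈ 33.047
1/O = 1/(41 - √253/2)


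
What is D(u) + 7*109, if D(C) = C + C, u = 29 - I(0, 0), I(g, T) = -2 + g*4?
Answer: 825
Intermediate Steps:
I(g, T) = -2 + 4*g
u = 31 (u = 29 - (-2 + 4*0) = 29 - (-2 + 0) = 29 - 1*(-2) = 29 + 2 = 31)
D(C) = 2*C
D(u) + 7*109 = 2*31 + 7*109 = 62 + 763 = 825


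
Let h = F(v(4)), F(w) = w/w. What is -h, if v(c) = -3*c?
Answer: -1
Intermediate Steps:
F(w) = 1
h = 1
-h = -1*1 = -1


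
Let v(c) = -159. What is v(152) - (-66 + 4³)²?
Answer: -163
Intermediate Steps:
v(152) - (-66 + 4³)² = -159 - (-66 + 4³)² = -159 - (-66 + 64)² = -159 - 1*(-2)² = -159 - 1*4 = -159 - 4 = -163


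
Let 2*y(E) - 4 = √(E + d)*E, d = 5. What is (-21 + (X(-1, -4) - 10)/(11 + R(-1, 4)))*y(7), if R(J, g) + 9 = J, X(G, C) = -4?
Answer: -70 - 245*√3 ≈ -494.35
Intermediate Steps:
R(J, g) = -9 + J
y(E) = 2 + E*√(5 + E)/2 (y(E) = 2 + (√(E + 5)*E)/2 = 2 + (√(5 + E)*E)/2 = 2 + (E*√(5 + E))/2 = 2 + E*√(5 + E)/2)
(-21 + (X(-1, -4) - 10)/(11 + R(-1, 4)))*y(7) = (-21 + (-4 - 10)/(11 + (-9 - 1)))*(2 + (½)*7*√(5 + 7)) = (-21 - 14/(11 - 10))*(2 + (½)*7*√12) = (-21 - 14/1)*(2 + (½)*7*(2*√3)) = (-21 - 14*1)*(2 + 7*√3) = (-21 - 14)*(2 + 7*√3) = -35*(2 + 7*√3) = -70 - 245*√3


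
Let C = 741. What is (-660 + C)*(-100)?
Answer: -8100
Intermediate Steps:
(-660 + C)*(-100) = (-660 + 741)*(-100) = 81*(-100) = -8100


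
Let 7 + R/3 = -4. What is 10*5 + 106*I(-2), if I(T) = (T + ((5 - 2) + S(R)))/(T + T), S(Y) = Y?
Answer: 898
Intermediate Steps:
R = -33 (R = -21 + 3*(-4) = -21 - 12 = -33)
I(T) = (-30 + T)/(2*T) (I(T) = (T + ((5 - 2) - 33))/(T + T) = (T + (3 - 33))/((2*T)) = (T - 30)*(1/(2*T)) = (-30 + T)*(1/(2*T)) = (-30 + T)/(2*T))
10*5 + 106*I(-2) = 10*5 + 106*((1/2)*(-30 - 2)/(-2)) = 50 + 106*((1/2)*(-1/2)*(-32)) = 50 + 106*8 = 50 + 848 = 898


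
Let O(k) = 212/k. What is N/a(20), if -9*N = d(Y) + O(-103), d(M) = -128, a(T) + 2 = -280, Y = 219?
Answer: -6698/130707 ≈ -0.051244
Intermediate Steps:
a(T) = -282 (a(T) = -2 - 280 = -282)
N = 13396/927 (N = -(-128 + 212/(-103))/9 = -(-128 + 212*(-1/103))/9 = -(-128 - 212/103)/9 = -⅑*(-13396/103) = 13396/927 ≈ 14.451)
N/a(20) = (13396/927)/(-282) = (13396/927)*(-1/282) = -6698/130707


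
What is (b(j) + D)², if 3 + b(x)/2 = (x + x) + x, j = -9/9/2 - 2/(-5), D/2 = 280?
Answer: 7656289/25 ≈ 3.0625e+5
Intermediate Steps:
D = 560 (D = 2*280 = 560)
j = -⅒ (j = -9*⅑*(½) - 2*(-⅕) = -1*½ + ⅖ = -½ + ⅖ = -⅒ ≈ -0.10000)
b(x) = -6 + 6*x (b(x) = -6 + 2*((x + x) + x) = -6 + 2*(2*x + x) = -6 + 2*(3*x) = -6 + 6*x)
(b(j) + D)² = ((-6 + 6*(-⅒)) + 560)² = ((-6 - ⅗) + 560)² = (-33/5 + 560)² = (2767/5)² = 7656289/25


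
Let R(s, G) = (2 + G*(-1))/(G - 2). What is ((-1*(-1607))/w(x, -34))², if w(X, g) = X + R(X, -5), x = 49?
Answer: 2582449/2304 ≈ 1120.9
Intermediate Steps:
R(s, G) = (2 - G)/(-2 + G)
w(X, g) = -1 + X (w(X, g) = X - 1 = -1 + X)
((-1*(-1607))/w(x, -34))² = ((-1*(-1607))/(-1 + 49))² = (1607/48)² = 2582449/2304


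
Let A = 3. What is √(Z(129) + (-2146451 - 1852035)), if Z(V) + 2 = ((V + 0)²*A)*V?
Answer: √2441579 ≈ 1562.6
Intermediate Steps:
Z(V) = -2 + 3*V³ (Z(V) = -2 + ((V + 0)²*3)*V = -2 + (V²*3)*V = -2 + (3*V²)*V = -2 + 3*V³)
√(Z(129) + (-2146451 - 1852035)) = √((-2 + 3*129³) + (-2146451 - 1852035)) = √((-2 + 3*2146689) - 3998486) = √((-2 + 6440067) - 3998486) = √(6440065 - 3998486) = √2441579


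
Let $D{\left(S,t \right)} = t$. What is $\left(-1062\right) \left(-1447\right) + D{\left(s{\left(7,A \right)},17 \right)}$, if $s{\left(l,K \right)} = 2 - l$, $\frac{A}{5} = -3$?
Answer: $1536731$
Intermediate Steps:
$A = -15$ ($A = 5 \left(-3\right) = -15$)
$\left(-1062\right) \left(-1447\right) + D{\left(s{\left(7,A \right)},17 \right)} = \left(-1062\right) \left(-1447\right) + 17 = 1536714 + 17 = 1536731$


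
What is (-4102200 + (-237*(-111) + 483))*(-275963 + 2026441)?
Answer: -7133915545980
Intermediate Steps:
(-4102200 + (-237*(-111) + 483))*(-275963 + 2026441) = (-4102200 + (26307 + 483))*1750478 = (-4102200 + 26790)*1750478 = -4075410*1750478 = -7133915545980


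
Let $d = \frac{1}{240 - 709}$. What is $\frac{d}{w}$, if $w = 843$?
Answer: $- \frac{1}{395367} \approx -2.5293 \cdot 10^{-6}$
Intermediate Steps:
$d = - \frac{1}{469}$ ($d = \frac{1}{-469} = - \frac{1}{469} \approx -0.0021322$)
$\frac{d}{w} = - \frac{1}{469 \cdot 843} = \left(- \frac{1}{469}\right) \frac{1}{843} = - \frac{1}{395367}$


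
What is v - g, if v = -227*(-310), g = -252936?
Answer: 323306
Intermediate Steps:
v = 70370
v - g = 70370 - 1*(-252936) = 70370 + 252936 = 323306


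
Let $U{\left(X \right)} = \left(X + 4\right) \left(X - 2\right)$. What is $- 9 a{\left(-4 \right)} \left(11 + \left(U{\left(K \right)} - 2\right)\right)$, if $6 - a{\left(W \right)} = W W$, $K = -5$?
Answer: $1440$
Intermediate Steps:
$U{\left(X \right)} = \left(-2 + X\right) \left(4 + X\right)$ ($U{\left(X \right)} = \left(4 + X\right) \left(-2 + X\right) = \left(-2 + X\right) \left(4 + X\right)$)
$a{\left(W \right)} = 6 - W^{2}$ ($a{\left(W \right)} = 6 - W W = 6 - W^{2}$)
$- 9 a{\left(-4 \right)} \left(11 + \left(U{\left(K \right)} - 2\right)\right) = - 9 \left(6 - \left(-4\right)^{2}\right) \left(11 + \left(\left(-8 + \left(-5\right)^{2} + 2 \left(-5\right)\right) - 2\right)\right) = - 9 \left(6 - 16\right) \left(11 - -5\right) = - 9 \left(6 - 16\right) \left(11 + \left(7 - 2\right)\right) = \left(-9\right) \left(-10\right) \left(11 + 5\right) = 90 \cdot 16 = 1440$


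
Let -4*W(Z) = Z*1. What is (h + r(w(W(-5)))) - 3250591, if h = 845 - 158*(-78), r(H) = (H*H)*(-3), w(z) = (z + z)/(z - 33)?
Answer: -52216379738/16129 ≈ -3.2374e+6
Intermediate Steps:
W(Z) = -Z/4
w(z) = 2*z/(-33 + z) (w(z) = (2*z)/(-33 + z) = 2*z/(-33 + z))
r(H) = -3*H**2 (r(H) = H**2*(-3) = -3*H**2)
h = 13169 (h = 845 + 12324 = 13169)
(h + r(w(W(-5)))) - 3250591 = (13169 - 3*25/(4*(-33 - 1/4*(-5))**2)) - 3250591 = (13169 - 3*25/(4*(-33 + 5/4)**2)) - 3250591 = (13169 - 3*(2*(5/4)/(-127/4))**2) - 3250591 = (13169 - 3*(2*(5/4)*(-4/127))**2) - 3250591 = (13169 - 3*(-10/127)**2) - 3250591 = (13169 - 3*100/16129) - 3250591 = (13169 - 300/16129) - 3250591 = 212402501/16129 - 3250591 = -52216379738/16129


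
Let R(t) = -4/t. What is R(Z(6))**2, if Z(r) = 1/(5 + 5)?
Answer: 1600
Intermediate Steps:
Z(r) = 1/10
R(Z(6))**2 = (-4/1/10)**2 = (-4*10)**2 = (-40)**2 = 1600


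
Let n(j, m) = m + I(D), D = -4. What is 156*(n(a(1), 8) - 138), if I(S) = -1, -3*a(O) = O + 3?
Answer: -20436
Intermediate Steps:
a(O) = -1 - O/3 (a(O) = -(O + 3)/3 = -(3 + O)/3 = -1 - O/3)
n(j, m) = -1 + m (n(j, m) = m - 1 = -1 + m)
156*(n(a(1), 8) - 138) = 156*((-1 + 8) - 138) = 156*(7 - 138) = 156*(-131) = -20436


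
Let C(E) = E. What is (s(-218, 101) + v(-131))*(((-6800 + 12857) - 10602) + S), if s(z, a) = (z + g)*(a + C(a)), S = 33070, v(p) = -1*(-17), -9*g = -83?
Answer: -10822527625/9 ≈ -1.2025e+9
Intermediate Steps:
g = 83/9 (g = -⅑*(-83) = 83/9 ≈ 9.2222)
v(p) = 17
s(z, a) = 2*a*(83/9 + z) (s(z, a) = (z + 83/9)*(a + a) = (83/9 + z)*(2*a) = 2*a*(83/9 + z))
(s(-218, 101) + v(-131))*(((-6800 + 12857) - 10602) + S) = ((2/9)*101*(83 + 9*(-218)) + 17)*(((-6800 + 12857) - 10602) + 33070) = ((2/9)*101*(83 - 1962) + 17)*((6057 - 10602) + 33070) = ((2/9)*101*(-1879) + 17)*(-4545 + 33070) = (-379558/9 + 17)*28525 = -379405/9*28525 = -10822527625/9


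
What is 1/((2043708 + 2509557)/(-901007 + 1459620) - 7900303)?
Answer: -558613/4413207406474 ≈ -1.2658e-7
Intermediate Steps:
1/((2043708 + 2509557)/(-901007 + 1459620) - 7900303) = 1/(4553265/558613 - 7900303) = 1/(-4413207406474/558613) = -558613/4413207406474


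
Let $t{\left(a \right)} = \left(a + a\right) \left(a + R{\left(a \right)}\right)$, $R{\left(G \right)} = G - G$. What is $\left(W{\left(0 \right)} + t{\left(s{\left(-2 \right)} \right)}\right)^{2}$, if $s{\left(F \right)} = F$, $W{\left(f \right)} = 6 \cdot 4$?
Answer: $1024$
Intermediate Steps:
$W{\left(f \right)} = 24$
$R{\left(G \right)} = 0$
$t{\left(a \right)} = 2 a^{2}$ ($t{\left(a \right)} = \left(a + a\right) \left(a + 0\right) = 2 a a = 2 a^{2}$)
$\left(W{\left(0 \right)} + t{\left(s{\left(-2 \right)} \right)}\right)^{2} = \left(24 + 2 \left(-2\right)^{2}\right)^{2} = \left(24 + 2 \cdot 4\right)^{2} = \left(24 + 8\right)^{2} = 32^{2} = 1024$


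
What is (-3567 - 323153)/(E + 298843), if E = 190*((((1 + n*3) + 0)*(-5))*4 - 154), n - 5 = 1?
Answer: -326720/197383 ≈ -1.6553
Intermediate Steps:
n = 6 (n = 5 + 1 = 6)
E = -101460 (E = 190*((((1 + 6*3) + 0)*(-5))*4 - 154) = 190*((((1 + 18) + 0)*(-5))*4 - 154) = 190*(((19 + 0)*(-5))*4 - 154) = 190*((19*(-5))*4 - 154) = 190*(-95*4 - 154) = 190*(-380 - 154) = 190*(-534) = -101460)
(-3567 - 323153)/(E + 298843) = (-3567 - 323153)/(-101460 + 298843) = -326720/197383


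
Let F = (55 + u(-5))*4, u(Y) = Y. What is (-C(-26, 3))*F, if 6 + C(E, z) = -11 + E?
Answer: 8600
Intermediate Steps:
C(E, z) = -17 + E (C(E, z) = -6 + (-11 + E) = -17 + E)
F = 200 (F = (55 - 5)*4 = 50*4 = 200)
(-C(-26, 3))*F = -(-17 - 26)*200 = -1*(-43)*200 = 43*200 = 8600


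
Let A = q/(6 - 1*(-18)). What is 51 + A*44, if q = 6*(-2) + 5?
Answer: 229/6 ≈ 38.167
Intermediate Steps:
q = -7 (q = -12 + 5 = -7)
A = -7/24 (A = -7/(6 - 1*(-18)) = -7/(6 + 18) = -7/24 ≈ -0.29167)
51 + A*44 = 51 - 7/24*44 = 51 - 77/6 = 229/6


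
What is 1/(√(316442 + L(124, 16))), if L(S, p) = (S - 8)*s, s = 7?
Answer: √317254/317254 ≈ 0.0017754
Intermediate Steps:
L(S, p) = -56 + 7*S (L(S, p) = (S - 8)*7 = (-8 + S)*7 = -56 + 7*S)
1/(√(316442 + L(124, 16))) = 1/(√(316442 + (-56 + 7*124))) = 1/(√(316442 + (-56 + 868))) = 1/(√(316442 + 812)) = 1/(√317254) = √317254/317254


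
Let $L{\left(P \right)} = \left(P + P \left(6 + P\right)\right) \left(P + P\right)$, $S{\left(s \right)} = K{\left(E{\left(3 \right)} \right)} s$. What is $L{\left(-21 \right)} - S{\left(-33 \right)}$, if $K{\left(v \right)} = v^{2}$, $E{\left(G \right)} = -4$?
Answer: $-11820$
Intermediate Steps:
$S{\left(s \right)} = 16 s$ ($S{\left(s \right)} = \left(-4\right)^{2} s = 16 s$)
$L{\left(P \right)} = 2 P \left(P + P \left(6 + P\right)\right)$ ($L{\left(P \right)} = \left(P + P \left(6 + P\right)\right) 2 P = 2 P \left(P + P \left(6 + P\right)\right)$)
$L{\left(-21 \right)} - S{\left(-33 \right)} = 2 \left(-21\right)^{2} \left(7 - 21\right) - 16 \left(-33\right) = 2 \cdot 441 \left(-14\right) - -528 = -12348 + 528 = -11820$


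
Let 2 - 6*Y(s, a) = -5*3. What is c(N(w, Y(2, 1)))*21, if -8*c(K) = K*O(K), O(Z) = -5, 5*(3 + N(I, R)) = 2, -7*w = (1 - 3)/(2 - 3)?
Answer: -273/8 ≈ -34.125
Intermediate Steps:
Y(s, a) = 17/6 (Y(s, a) = ⅓ - (-5)*3/6 = ⅓ - ⅙*(-15) = ⅓ + 5/2 = 17/6)
w = -2/7 (w = -(1 - 3)/(7*(2 - 3)) = -(-2)/(7*(-1)) = -(-2)*(-1)/7 = -⅐*2 = -2/7 ≈ -0.28571)
N(I, R) = -13/5 (N(I, R) = -3 + (⅕)*2 = -3 + ⅖ = -13/5)
c(K) = 5*K/8 (c(K) = -K*(-5)/8 = -(-5)*K/8 = 5*K/8)
c(N(w, Y(2, 1)))*21 = ((5/8)*(-13/5))*21 = -13/8*21 = -273/8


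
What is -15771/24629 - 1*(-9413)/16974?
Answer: -35864177/418052646 ≈ -0.085789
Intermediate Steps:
-15771/24629 - 1*(-9413)/16974 = -15771*1/24629 + 9413*(1/16974) = -15771/24629 + 9413/16974 = -35864177/418052646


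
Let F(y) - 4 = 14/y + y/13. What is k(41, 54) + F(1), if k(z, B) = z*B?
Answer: 29017/13 ≈ 2232.1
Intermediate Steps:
k(z, B) = B*z
F(y) = 4 + 14/y + y/13 (F(y) = 4 + (14/y + y/13) = 4 + 14/y + y/13)
k(41, 54) + F(1) = 54*41 + (4 + 14/1 + (1/13)*1) = 2214 + (4 + 14*1 + 1/13) = 2214 + (4 + 14 + 1/13) = 2214 + 235/13 = 29017/13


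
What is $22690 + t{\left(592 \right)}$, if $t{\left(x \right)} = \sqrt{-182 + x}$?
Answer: $22690 + \sqrt{410} \approx 22710.0$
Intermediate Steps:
$22690 + t{\left(592 \right)} = 22690 + \sqrt{-182 + 592} = 22690 + \sqrt{410}$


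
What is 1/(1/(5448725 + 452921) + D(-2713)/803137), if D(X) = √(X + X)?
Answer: 3806733058338205774/188985107842589385 - 27972800315275524292*I*√5426/188985107842589385 ≈ 20.143 - 10903.0*I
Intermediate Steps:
D(X) = √2*√X (D(X) = √(2*X) = √2*√X)
1/(1/(5448725 + 452921) + D(-2713)/803137) = 1/(1/(5448725 + 452921) + (√2*√(-2713))/803137) = 1/(1/5901646 + (√2*(I*√2713))*(1/803137)) = 1/(1/5901646 + (I*√5426)*(1/803137)) = 1/(1/5901646 + I*√5426/803137)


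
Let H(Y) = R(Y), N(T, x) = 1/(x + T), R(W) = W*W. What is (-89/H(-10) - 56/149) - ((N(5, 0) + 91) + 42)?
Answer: -2003541/14900 ≈ -134.47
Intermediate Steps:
R(W) = W²
N(T, x) = 1/(T + x)
H(Y) = Y²
(-89/H(-10) - 56/149) - ((N(5, 0) + 91) + 42) = (-89/((-10)²) - 56/149) - ((1/(5 + 0) + 91) + 42) = (-89/100 - 56*1/149) - ((1/5 + 91) + 42) = (-89*1/100 - 56/149) - ((⅕ + 91) + 42) = (-89/100 - 56/149) - (456/5 + 42) = -18861/14900 - 1*666/5 = -18861/14900 - 666/5 = -2003541/14900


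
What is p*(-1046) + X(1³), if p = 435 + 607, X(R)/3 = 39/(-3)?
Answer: -1089971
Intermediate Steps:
X(R) = -39 (X(R) = 3*(39/(-3)) = 3*(39*(-⅓)) = 3*(-13) = -39)
p = 1042
p*(-1046) + X(1³) = 1042*(-1046) - 39 = -1089932 - 39 = -1089971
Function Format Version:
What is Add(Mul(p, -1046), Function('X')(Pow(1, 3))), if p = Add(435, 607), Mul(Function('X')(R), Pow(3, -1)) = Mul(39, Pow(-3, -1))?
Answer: -1089971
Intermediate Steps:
Function('X')(R) = -39 (Function('X')(R) = Mul(3, Mul(39, Pow(-3, -1))) = Mul(3, Mul(39, Rational(-1, 3))) = Mul(3, -13) = -39)
p = 1042
Add(Mul(p, -1046), Function('X')(Pow(1, 3))) = Add(Mul(1042, -1046), -39) = Add(-1089932, -39) = -1089971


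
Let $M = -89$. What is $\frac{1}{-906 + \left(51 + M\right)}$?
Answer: $- \frac{1}{944} \approx -0.0010593$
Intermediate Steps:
$\frac{1}{-906 + \left(51 + M\right)} = \frac{1}{-906 + \left(51 - 89\right)} = \frac{1}{-906 - 38} = \frac{1}{-944} = - \frac{1}{944}$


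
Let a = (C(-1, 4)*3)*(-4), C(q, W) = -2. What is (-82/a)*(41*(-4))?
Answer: 1681/3 ≈ 560.33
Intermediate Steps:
a = 24 (a = -2*3*(-4) = -6*(-4) = 24)
(-82/a)*(41*(-4)) = (-82/24)*(41*(-4)) = -82*1/24*(-164) = -41/12*(-164) = 1681/3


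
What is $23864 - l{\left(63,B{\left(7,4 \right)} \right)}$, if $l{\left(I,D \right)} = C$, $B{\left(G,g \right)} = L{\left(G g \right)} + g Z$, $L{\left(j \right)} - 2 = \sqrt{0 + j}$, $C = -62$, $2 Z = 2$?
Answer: $23926$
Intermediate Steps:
$Z = 1$ ($Z = \frac{1}{2} \cdot 2 = 1$)
$L{\left(j \right)} = 2 + \sqrt{j}$ ($L{\left(j \right)} = 2 + \sqrt{0 + j} = 2 + \sqrt{j}$)
$B{\left(G,g \right)} = 2 + g + \sqrt{G g}$ ($B{\left(G,g \right)} = \left(2 + \sqrt{G g}\right) + g 1 = \left(2 + \sqrt{G g}\right) + g = 2 + g + \sqrt{G g}$)
$l{\left(I,D \right)} = -62$
$23864 - l{\left(63,B{\left(7,4 \right)} \right)} = 23864 - -62 = 23864 + 62 = 23926$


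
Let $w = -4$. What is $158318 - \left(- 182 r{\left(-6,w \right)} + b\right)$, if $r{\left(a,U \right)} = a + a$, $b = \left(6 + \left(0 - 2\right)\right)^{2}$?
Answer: $156118$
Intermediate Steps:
$b = 16$ ($b = \left(6 - 2\right)^{2} = 4^{2} = 16$)
$r{\left(a,U \right)} = 2 a$
$158318 - \left(- 182 r{\left(-6,w \right)} + b\right) = 158318 - \left(- 182 \cdot 2 \left(-6\right) + 16\right) = 158318 - \left(\left(-182\right) \left(-12\right) + 16\right) = 158318 - \left(2184 + 16\right) = 158318 - 2200 = 156118$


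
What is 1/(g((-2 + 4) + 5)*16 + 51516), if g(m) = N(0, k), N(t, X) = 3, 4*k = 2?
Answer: 1/51564 ≈ 1.9393e-5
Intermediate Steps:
k = ½ (k = (¼)*2 = ½ ≈ 0.50000)
g(m) = 3
1/(g((-2 + 4) + 5)*16 + 51516) = 1/(3*16 + 51516) = 1/(48 + 51516) = 1/51564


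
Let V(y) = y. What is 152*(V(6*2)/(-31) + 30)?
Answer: 139536/31 ≈ 4501.2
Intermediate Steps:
152*(V(6*2)/(-31) + 30) = 152*((6*2)/(-31) + 30) = 152*(12*(-1/31) + 30) = 152*(-12/31 + 30) = 152*(918/31) = 139536/31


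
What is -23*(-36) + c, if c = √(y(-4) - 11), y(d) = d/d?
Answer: 828 + I*√10 ≈ 828.0 + 3.1623*I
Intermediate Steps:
y(d) = 1
c = I*√10 (c = √(1 - 11) = √(-10) = I*√10 ≈ 3.1623*I)
-23*(-36) + c = -23*(-36) + I*√10 = 828 + I*√10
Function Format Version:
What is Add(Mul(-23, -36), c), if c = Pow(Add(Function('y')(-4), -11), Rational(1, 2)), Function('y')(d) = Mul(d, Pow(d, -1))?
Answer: Add(828, Mul(I, Pow(10, Rational(1, 2)))) ≈ Add(828.00, Mul(3.1623, I))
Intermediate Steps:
Function('y')(d) = 1
c = Mul(I, Pow(10, Rational(1, 2))) (c = Pow(Add(1, -11), Rational(1, 2)) = Pow(-10, Rational(1, 2)) = Mul(I, Pow(10, Rational(1, 2))) ≈ Mul(3.1623, I))
Add(Mul(-23, -36), c) = Add(Mul(-23, -36), Mul(I, Pow(10, Rational(1, 2)))) = Add(828, Mul(I, Pow(10, Rational(1, 2))))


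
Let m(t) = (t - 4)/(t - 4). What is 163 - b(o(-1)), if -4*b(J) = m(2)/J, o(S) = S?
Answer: 651/4 ≈ 162.75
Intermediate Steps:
m(t) = 1 (m(t) = (-4 + t)/(-4 + t) = 1)
b(J) = -1/(4*J)
163 - b(o(-1)) = 163 - (-1)/(4*(-1)) = 163 - (-1)*(-1)/4 = 163 - 1*¼ = 163 - ¼ = 651/4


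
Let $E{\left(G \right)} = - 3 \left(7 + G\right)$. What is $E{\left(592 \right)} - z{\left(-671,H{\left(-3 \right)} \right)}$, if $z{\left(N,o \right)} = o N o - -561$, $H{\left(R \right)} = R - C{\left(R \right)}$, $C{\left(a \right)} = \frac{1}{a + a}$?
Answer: $\frac{109031}{36} \approx 3028.6$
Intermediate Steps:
$C{\left(a \right)} = \frac{1}{2 a}$
$E{\left(G \right)} = -21 - 3 G$
$H{\left(R \right)} = R - \frac{1}{2 R}$
$z{\left(N,o \right)} = 561 + N o^{2}$ ($z{\left(N,o \right)} = N o o + 561 = N o^{2} + 561 = 561 + N o^{2}$)
$E{\left(592 \right)} - z{\left(-671,H{\left(-3 \right)} \right)} = \left(-21 - 1776\right) - \left(561 - 671 \left(-3 - \frac{1}{2 \left(-3\right)}\right)^{2}\right) = \left(-21 - 1776\right) - \left(561 - 671 \left(-3 - - \frac{1}{6}\right)^{2}\right) = -1797 - \left(561 - 671 \left(-3 + \frac{1}{6}\right)^{2}\right) = -1797 - \left(561 - 671 \left(- \frac{17}{6}\right)^{2}\right) = -1797 - \left(561 - \frac{193919}{36}\right) = -1797 - - \frac{173723}{36} = -1797 + \frac{173723}{36} = \frac{109031}{36}$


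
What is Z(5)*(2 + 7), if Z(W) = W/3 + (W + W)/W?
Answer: 33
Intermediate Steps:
Z(W) = 2 + W/3 (Z(W) = W*(1/3) + (2*W)/W = W/3 + 2 = 2 + W/3)
Z(5)*(2 + 7) = (2 + (1/3)*5)*(2 + 7) = (2 + 5/3)*9 = (11/3)*9 = 33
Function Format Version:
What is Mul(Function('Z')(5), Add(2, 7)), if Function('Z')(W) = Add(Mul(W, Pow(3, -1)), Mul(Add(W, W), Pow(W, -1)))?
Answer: 33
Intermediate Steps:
Function('Z')(W) = Add(2, Mul(Rational(1, 3), W)) (Function('Z')(W) = Add(Mul(W, Rational(1, 3)), Mul(Mul(2, W), Pow(W, -1))) = Add(Mul(Rational(1, 3), W), 2) = Add(2, Mul(Rational(1, 3), W)))
Mul(Function('Z')(5), Add(2, 7)) = Mul(Add(2, Mul(Rational(1, 3), 5)), Add(2, 7)) = Mul(Add(2, Rational(5, 3)), 9) = Mul(Rational(11, 3), 9) = 33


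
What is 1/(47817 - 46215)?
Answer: 1/1602 ≈ 0.00062422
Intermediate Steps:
1/(47817 - 46215) = 1/1602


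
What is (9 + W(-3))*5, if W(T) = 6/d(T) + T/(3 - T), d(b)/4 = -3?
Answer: 40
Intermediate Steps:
d(b) = -12 (d(b) = 4*(-3) = -12)
W(T) = -½ + T/(3 - T) (W(T) = 6/(-12) + T/(3 - T) = 6*(-1/12) + T/(3 - T) = -½ + T/(3 - T))
(9 + W(-3))*5 = (9 + 3*(1 - 1*(-3))/(2*(-3 - 3)))*5 = (9 + (3/2)*(1 + 3)/(-6))*5 = (9 + (3/2)*(-⅙)*4)*5 = (9 - 1)*5 = 8*5 = 40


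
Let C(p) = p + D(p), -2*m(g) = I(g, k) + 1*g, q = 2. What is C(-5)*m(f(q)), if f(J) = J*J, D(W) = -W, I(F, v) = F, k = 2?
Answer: 0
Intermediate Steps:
f(J) = J²
m(g) = -g (m(g) = -(g + 1*g)/2 = -(g + g)/2 = -g)
C(p) = 0 (C(p) = p - p = 0)
C(-5)*m(f(q)) = 0*(-1*2²) = 0*(-1*4) = 0*(-4) = 0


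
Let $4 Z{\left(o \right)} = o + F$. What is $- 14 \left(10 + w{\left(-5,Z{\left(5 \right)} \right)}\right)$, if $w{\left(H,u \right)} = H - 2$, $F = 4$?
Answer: $-42$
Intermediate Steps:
$Z{\left(o \right)} = 1 + \frac{o}{4}$ ($Z{\left(o \right)} = \frac{o + 4}{4} = \frac{4 + o}{4} = 1 + \frac{o}{4}$)
$w{\left(H,u \right)} = -2 + H$
$- 14 \left(10 + w{\left(-5,Z{\left(5 \right)} \right)}\right) = - 14 \left(10 - 7\right) = \left(-14\right) 3 = -42$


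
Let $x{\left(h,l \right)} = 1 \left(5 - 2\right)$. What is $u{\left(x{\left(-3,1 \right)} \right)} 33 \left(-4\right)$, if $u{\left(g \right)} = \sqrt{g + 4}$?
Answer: $- 132 \sqrt{7} \approx -349.24$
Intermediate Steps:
$x{\left(h,l \right)} = 3$ ($x{\left(h,l \right)} = 1 \cdot 3 = 3$)
$u{\left(g \right)} = \sqrt{4 + g}$
$u{\left(x{\left(-3,1 \right)} \right)} 33 \left(-4\right) = \sqrt{4 + 3} \cdot 33 \left(-4\right) = \sqrt{7} \cdot 33 \left(-4\right) = 33 \sqrt{7} \left(-4\right) = - 132 \sqrt{7}$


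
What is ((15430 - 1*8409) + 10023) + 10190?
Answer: 27234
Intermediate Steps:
((15430 - 1*8409) + 10023) + 10190 = ((15430 - 8409) + 10023) + 10190 = (7021 + 10023) + 10190 = 17044 + 10190 = 27234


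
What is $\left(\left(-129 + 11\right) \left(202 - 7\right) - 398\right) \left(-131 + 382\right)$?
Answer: $-5875408$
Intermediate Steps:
$\left(\left(-129 + 11\right) \left(202 - 7\right) - 398\right) \left(-131 + 382\right) = \left(\left(-118\right) 195 - 398\right) 251 = \left(-23010 - 398\right) 251 = \left(-23408\right) 251 = -5875408$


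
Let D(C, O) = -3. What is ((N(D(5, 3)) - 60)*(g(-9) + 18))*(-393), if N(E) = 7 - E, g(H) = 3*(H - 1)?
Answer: -235800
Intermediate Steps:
g(H) = -3 + 3*H (g(H) = 3*(-1 + H) = -3 + 3*H)
((N(D(5, 3)) - 60)*(g(-9) + 18))*(-393) = (((7 - 1*(-3)) - 60)*((-3 + 3*(-9)) + 18))*(-393) = (((7 + 3) - 60)*((-3 - 27) + 18))*(-393) = ((10 - 60)*(-30 + 18))*(-393) = -50*(-12)*(-393) = 600*(-393) = -235800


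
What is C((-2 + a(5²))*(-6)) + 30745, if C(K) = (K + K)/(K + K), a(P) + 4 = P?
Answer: 30746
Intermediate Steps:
a(P) = -4 + P
C(K) = 1 (C(K) = (2*K)/((2*K)) = (2*K)*(1/(2*K)) = 1)
C((-2 + a(5²))*(-6)) + 30745 = 1 + 30745 = 30746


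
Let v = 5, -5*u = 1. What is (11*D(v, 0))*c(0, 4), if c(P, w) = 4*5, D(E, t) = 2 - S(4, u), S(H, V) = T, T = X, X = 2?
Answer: 0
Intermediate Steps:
u = -⅕ (u = -⅕*1 = -⅕ ≈ -0.20000)
T = 2
S(H, V) = 2
D(E, t) = 0 (D(E, t) = 2 - 1*2 = 2 - 2 = 0)
c(P, w) = 20
(11*D(v, 0))*c(0, 4) = (11*0)*20 = 0*20 = 0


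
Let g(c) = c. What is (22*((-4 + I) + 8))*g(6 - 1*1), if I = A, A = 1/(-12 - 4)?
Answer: 3465/8 ≈ 433.13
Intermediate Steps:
A = -1/16 (A = 1/(-16) = -1/16 ≈ -0.062500)
I = -1/16 ≈ -0.062500
(22*((-4 + I) + 8))*g(6 - 1*1) = (22*((-4 - 1/16) + 8))*(6 - 1*1) = (22*(-65/16 + 8))*(6 - 1) = (22*(63/16))*5 = (693/8)*5 = 3465/8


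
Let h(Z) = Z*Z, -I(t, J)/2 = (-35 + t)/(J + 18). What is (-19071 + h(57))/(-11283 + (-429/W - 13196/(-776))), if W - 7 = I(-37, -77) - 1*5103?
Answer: 461660265072/328720978445 ≈ 1.4044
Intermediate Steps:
I(t, J) = -2*(-35 + t)/(18 + J) (I(t, J) = -2*(-35 + t)/(J + 18) = -2*(-35 + t)/(18 + J))
W = -300808/59 (W = 7 + (2*(35 - 1*(-37))/(18 - 77) - 1*5103) = 7 + (2*(35 + 37)/(-59) - 5103) = 7 + (2*(-1/59)*72 - 5103) = 7 + (-144/59 - 5103) = 7 - 301221/59 = -300808/59 ≈ -5098.4)
h(Z) = Z**2
(-19071 + h(57))/(-11283 + (-429/W - 13196/(-776))) = (-19071 + 57**2)/(-11283 + (-429/(-300808/59) - 13196/(-776))) = (-19071 + 3249)/(-11283 + (-429*(-59/300808) - 13196*(-1/776))) = -15822/(-11283 + (25311/300808 + 3299/194)) = -15822/(-11283 + 498637963/29178376) = -15822/(-328720978445/29178376) = -15822*(-29178376/328720978445) = 461660265072/328720978445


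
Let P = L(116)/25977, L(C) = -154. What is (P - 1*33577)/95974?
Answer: -124604269/356159514 ≈ -0.34986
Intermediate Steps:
P = -22/3711 (P = -154/25977 = -154*1/25977 = -22/3711 ≈ -0.0059283)
(P - 1*33577)/95974 = (-22/3711 - 1*33577)/95974 = (-22/3711 - 33577)*(1/95974) = -124604269/3711*1/95974 = -124604269/356159514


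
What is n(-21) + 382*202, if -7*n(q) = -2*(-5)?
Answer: 540138/7 ≈ 77163.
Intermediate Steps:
n(q) = -10/7 (n(q) = -(-2)*(-5)/7 = -1/7*10 = -10/7)
n(-21) + 382*202 = -10/7 + 382*202 = -10/7 + 77164 = 540138/7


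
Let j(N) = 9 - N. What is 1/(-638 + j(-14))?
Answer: -1/615 ≈ -0.0016260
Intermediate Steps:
1/(-638 + j(-14)) = 1/(-638 + (9 - 1*(-14))) = 1/(-638 + (9 + 14)) = 1/(-638 + 23) = 1/(-615) = -1/615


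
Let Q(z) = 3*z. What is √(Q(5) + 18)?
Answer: √33 ≈ 5.7446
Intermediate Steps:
√(Q(5) + 18) = √(3*5 + 18) = √(15 + 18) = √33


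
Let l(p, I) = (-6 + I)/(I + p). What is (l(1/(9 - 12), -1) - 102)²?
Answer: 149769/16 ≈ 9360.6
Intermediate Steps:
l(p, I) = (-6 + I)/(I + p)
(l(1/(9 - 12), -1) - 102)² = ((-6 - 1)/(-1 + 1/(9 - 12)) - 102)² = (-7/(-1 + 1/(-3)) - 102)² = (-7/(-1 - ⅓) - 102)² = (-7/(-4/3) - 102)² = (-¾*(-7) - 102)² = (21/4 - 102)² = (-387/4)² = 149769/16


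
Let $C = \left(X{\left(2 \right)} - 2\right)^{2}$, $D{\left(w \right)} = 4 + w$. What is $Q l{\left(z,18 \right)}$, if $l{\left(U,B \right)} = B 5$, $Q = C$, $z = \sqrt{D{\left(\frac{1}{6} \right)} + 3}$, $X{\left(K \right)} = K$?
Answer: $0$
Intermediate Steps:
$C = 0$ ($C = \left(2 - 2\right)^{2} = 0^{2} = 0$)
$z = \frac{\sqrt{258}}{6}$ ($z = \sqrt{\left(4 + \frac{1}{6}\right) + 3} = \sqrt{\frac{25}{6} + 3} = \sqrt{\frac{43}{6}} = \frac{\sqrt{258}}{6} \approx 2.6771$)
$Q = 0$
$l{\left(U,B \right)} = 5 B$
$Q l{\left(z,18 \right)} = 0 \cdot 5 \cdot 18 = 0 \cdot 90 = 0$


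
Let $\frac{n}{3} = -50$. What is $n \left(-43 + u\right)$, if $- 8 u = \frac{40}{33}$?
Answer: $\frac{71200}{11} \approx 6472.7$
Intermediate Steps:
$u = - \frac{5}{33}$ ($u = - \frac{40 \cdot \frac{1}{33}}{8} = \left(- \frac{1}{8}\right) \frac{40}{33} = - \frac{5}{33} \approx -0.15152$)
$n = -150$ ($n = 3 \left(-50\right) = -150$)
$n \left(-43 + u\right) = - 150 \left(-43 - \frac{5}{33}\right) = \left(-150\right) \left(- \frac{1424}{33}\right) = \frac{71200}{11}$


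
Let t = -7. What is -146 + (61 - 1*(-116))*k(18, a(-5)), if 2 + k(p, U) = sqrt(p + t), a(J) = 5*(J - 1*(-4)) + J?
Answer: -500 + 177*sqrt(11) ≈ 87.043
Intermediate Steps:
a(J) = 20 + 6*J (a(J) = 5*(J + 4) + J = 5*(4 + J) + J = (20 + 5*J) + J = 20 + 6*J)
k(p, U) = -2 + sqrt(-7 + p) (k(p, U) = -2 + sqrt(p - 7) = -2 + sqrt(-7 + p))
-146 + (61 - 1*(-116))*k(18, a(-5)) = -146 + (61 - 1*(-116))*(-2 + sqrt(-7 + 18)) = -146 + (61 + 116)*(-2 + sqrt(11)) = -146 + 177*(-2 + sqrt(11)) = -146 + (-354 + 177*sqrt(11)) = -500 + 177*sqrt(11)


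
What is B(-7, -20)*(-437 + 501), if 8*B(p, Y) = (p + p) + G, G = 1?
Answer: -104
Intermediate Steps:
B(p, Y) = ⅛ + p/4 (B(p, Y) = ((p + p) + 1)/8 = (2*p + 1)/8 = (1 + 2*p)/8 = ⅛ + p/4)
B(-7, -20)*(-437 + 501) = (⅛ + (¼)*(-7))*(-437 + 501) = (⅛ - 7/4)*64 = -13/8*64 = -104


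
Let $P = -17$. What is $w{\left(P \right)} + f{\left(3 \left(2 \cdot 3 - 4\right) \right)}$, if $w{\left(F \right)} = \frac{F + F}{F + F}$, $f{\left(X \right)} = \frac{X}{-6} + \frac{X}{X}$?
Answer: $1$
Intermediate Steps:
$f{\left(X \right)} = 1 - \frac{X}{6}$ ($f{\left(X \right)} = X \left(- \frac{1}{6}\right) + 1 = - \frac{X}{6} + 1 = 1 - \frac{X}{6}$)
$w{\left(F \right)} = 1$ ($w{\left(F \right)} = \frac{2 F}{2 F} = 2 F \frac{1}{2 F} = 1$)
$w{\left(P \right)} + f{\left(3 \left(2 \cdot 3 - 4\right) \right)} = 1 + \left(1 - \frac{3 \left(2 \cdot 3 - 4\right)}{6}\right) = 1 + \left(1 - \frac{3 \left(6 - 4\right)}{6}\right) = 1 + \left(1 - \frac{3 \cdot 2}{6}\right) = 1 + \left(1 - 1\right) = 1 + 0 = 1$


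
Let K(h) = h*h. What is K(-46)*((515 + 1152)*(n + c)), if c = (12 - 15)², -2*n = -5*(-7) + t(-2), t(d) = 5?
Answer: -38801092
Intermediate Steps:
K(h) = h²
n = -20 (n = -(-5*(-7) + 5)/2 = -(35 + 5)/2 = -½*40 = -20)
c = 9 (c = (-3)² = 9)
K(-46)*((515 + 1152)*(n + c)) = (-46)²*((515 + 1152)*(-20 + 9)) = 2116*(1667*(-11)) = 2116*(-18337) = -38801092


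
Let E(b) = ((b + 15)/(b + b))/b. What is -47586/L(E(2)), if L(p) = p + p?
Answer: -190344/17 ≈ -11197.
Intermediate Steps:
E(b) = (15 + b)/(2*b²) (E(b) = ((15 + b)/((2*b)))/b = ((15 + b)*(1/(2*b)))/b = ((15 + b)/(2*b))/b = (15 + b)/(2*b²))
L(p) = 2*p
-47586/L(E(2)) = -47586*4/(15 + 2) = -47586/(2*((½)*(¼)*17)) = -47586/(2*(17/8)) = -47586/17/4 = -47586*4/17 = -190344/17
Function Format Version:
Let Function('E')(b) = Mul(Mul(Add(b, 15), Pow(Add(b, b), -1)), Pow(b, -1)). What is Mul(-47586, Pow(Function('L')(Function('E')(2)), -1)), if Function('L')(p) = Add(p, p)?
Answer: Rational(-190344, 17) ≈ -11197.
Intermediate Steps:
Function('E')(b) = Mul(Rational(1, 2), Pow(b, -2), Add(15, b)) (Function('E')(b) = Mul(Mul(Add(15, b), Pow(Mul(2, b), -1)), Pow(b, -1)) = Mul(Mul(Add(15, b), Mul(Rational(1, 2), Pow(b, -1))), Pow(b, -1)) = Mul(Mul(Rational(1, 2), Pow(b, -1), Add(15, b)), Pow(b, -1)) = Mul(Rational(1, 2), Pow(b, -2), Add(15, b)))
Function('L')(p) = Mul(2, p)
Mul(-47586, Pow(Function('L')(Function('E')(2)), -1)) = Mul(-47586, Pow(Mul(2, Mul(Rational(1, 2), Pow(2, -2), Add(15, 2))), -1)) = Mul(-47586, Pow(Mul(2, Mul(Rational(1, 2), Rational(1, 4), 17)), -1)) = Mul(-47586, Pow(Mul(2, Rational(17, 8)), -1)) = Mul(-47586, Pow(Rational(17, 4), -1)) = Mul(-47586, Rational(4, 17)) = Rational(-190344, 17)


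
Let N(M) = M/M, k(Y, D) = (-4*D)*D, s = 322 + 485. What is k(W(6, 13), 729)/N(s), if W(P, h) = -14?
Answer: -2125764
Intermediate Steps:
s = 807
k(Y, D) = -4*D**2
N(M) = 1
k(W(6, 13), 729)/N(s) = -4*729**2/1 = -4*531441*1 = -2125764*1 = -2125764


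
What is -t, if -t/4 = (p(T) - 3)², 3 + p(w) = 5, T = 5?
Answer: 4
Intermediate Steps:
p(w) = 2 (p(w) = -3 + 5 = 2)
t = -4 (t = -4*(2 - 3)² = -4*(-1)² = -4*1 = -4)
-t = -1*(-4) = 4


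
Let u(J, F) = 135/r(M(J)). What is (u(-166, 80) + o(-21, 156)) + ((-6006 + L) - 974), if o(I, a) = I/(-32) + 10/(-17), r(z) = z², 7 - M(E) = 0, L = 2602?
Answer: -116624715/26656 ≈ -4375.2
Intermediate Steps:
M(E) = 7 (M(E) = 7 - 1*0 = 7 + 0 = 7)
u(J, F) = 135/49 (u(J, F) = 135/(7²) = 135/49)
o(I, a) = -10/17 - I/32 (o(I, a) = I*(-1/32) + 10*(-1/17) = -I/32 - 10/17 = -10/17 - I/32)
(u(-166, 80) + o(-21, 156)) + ((-6006 + L) - 974) = (135/49 + (-10/17 - 1/32*(-21))) + ((-6006 + 2602) - 974) = (135/49 + (-10/17 + 21/32)) + (-3404 - 974) = (135/49 + 37/544) - 4378 = 75253/26656 - 4378 = -116624715/26656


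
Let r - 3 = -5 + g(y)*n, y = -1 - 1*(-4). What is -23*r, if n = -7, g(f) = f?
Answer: 529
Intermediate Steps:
y = 3 (y = -1 + 4 = 3)
r = -23 (r = 3 + (-5 + 3*(-7)) = 3 + (-5 - 21) = 3 - 26 = -23)
-23*r = -23*(-23) = 529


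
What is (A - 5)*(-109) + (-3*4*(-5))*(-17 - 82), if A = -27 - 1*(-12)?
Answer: -3760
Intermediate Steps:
A = -15 (A = -27 + 12 = -15)
(A - 5)*(-109) + (-3*4*(-5))*(-17 - 82) = (-15 - 5)*(-109) + (-3*4*(-5))*(-17 - 82) = -20*(-109) - 12*(-5)*(-99) = 2180 + 60*(-99) = 2180 - 5940 = -3760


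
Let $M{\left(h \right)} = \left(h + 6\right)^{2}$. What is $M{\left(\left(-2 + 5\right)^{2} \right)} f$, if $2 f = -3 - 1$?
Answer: $-450$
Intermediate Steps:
$f = -2$ ($f = \frac{-3 - 1}{2} = \frac{1}{2} \left(-4\right) = -2$)
$M{\left(h \right)} = \left(6 + h\right)^{2}$
$M{\left(\left(-2 + 5\right)^{2} \right)} f = \left(6 + \left(-2 + 5\right)^{2}\right)^{2} \left(-2\right) = \left(6 + 3^{2}\right)^{2} \left(-2\right) = \left(6 + 9\right)^{2} \left(-2\right) = 15^{2} \left(-2\right) = 225 \left(-2\right) = -450$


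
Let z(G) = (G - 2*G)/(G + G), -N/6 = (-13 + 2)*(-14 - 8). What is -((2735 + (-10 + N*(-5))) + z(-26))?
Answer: -19969/2 ≈ -9984.5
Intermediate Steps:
N = -1452 (N = -6*(-13 + 2)*(-14 - 8) = -(-66)*(-22) = -6*242 = -1452)
z(G) = -½ (z(G) = (-G)/((2*G)) = (-G)*(1/(2*G)) = -½)
-((2735 + (-10 + N*(-5))) + z(-26)) = -((2735 + (-10 - 1452*(-5))) - ½) = -((2735 + (-10 + 7260)) - ½) = -((2735 + 7250) - ½) = -(9985 - ½) = -1*19969/2 = -19969/2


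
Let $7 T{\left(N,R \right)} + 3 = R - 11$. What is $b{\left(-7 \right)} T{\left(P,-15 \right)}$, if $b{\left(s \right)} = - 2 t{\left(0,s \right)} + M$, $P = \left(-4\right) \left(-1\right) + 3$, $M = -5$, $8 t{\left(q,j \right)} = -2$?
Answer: $\frac{261}{14} \approx 18.643$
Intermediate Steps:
$t{\left(q,j \right)} = - \frac{1}{4}$ ($t{\left(q,j \right)} = \frac{1}{8} \left(-2\right) = - \frac{1}{4}$)
$P = 7$ ($P = 4 + 3 = 7$)
$T{\left(N,R \right)} = -2 + \frac{R}{7}$ ($T{\left(N,R \right)} = - \frac{3}{7} + \frac{R - 11}{7} = - \frac{3}{7} + \frac{-11 + R}{7} = - \frac{3}{7} + \left(- \frac{11}{7} + \frac{R}{7}\right) = -2 + \frac{R}{7}$)
$b{\left(s \right)} = - \frac{9}{2}$ ($b{\left(s \right)} = \left(-2\right) \left(- \frac{1}{4}\right) - 5 = \frac{1}{2} - 5 = - \frac{9}{2}$)
$b{\left(-7 \right)} T{\left(P,-15 \right)} = - \frac{9 \left(-2 + \frac{1}{7} \left(-15\right)\right)}{2} = - \frac{9 \left(-2 - \frac{15}{7}\right)}{2} = \left(- \frac{9}{2}\right) \left(- \frac{29}{7}\right) = \frac{261}{14}$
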